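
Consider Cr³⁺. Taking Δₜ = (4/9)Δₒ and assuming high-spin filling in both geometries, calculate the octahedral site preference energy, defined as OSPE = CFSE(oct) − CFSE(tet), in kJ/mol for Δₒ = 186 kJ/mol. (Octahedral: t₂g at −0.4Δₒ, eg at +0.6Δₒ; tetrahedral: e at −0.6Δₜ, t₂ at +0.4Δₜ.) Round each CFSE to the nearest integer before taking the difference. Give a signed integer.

Cr³⁺: group 6, so d-count = 6 − 3 = 3.
Octahedral (high-spin): t₂g³ eg⁰, CFSE = 3(−0.4) + 0(+0.6) = -1.2Δₒ = -1.2 × 186 = -223 kJ/mol.
Tetrahedral: e² t₂¹, CFSE = 2(−0.6) + 1(+0.4) = -0.8Δₜ = -0.8 × (4/9) × 186 = -66 kJ/mol.
Subtracting, OSPE = -223 − (-66) = -157 kJ/mol.

-157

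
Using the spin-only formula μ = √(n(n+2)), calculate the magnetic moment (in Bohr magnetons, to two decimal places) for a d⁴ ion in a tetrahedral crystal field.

With tetrahedral geometry the complex is necessarily high-spin.
Configuration: e² t₂² → 4 unpaired electrons.
μ(spin-only) = √[4(4+2)] = √24 ≈ 4.90 Bohr magnetons.

4.90 Bohr magnetons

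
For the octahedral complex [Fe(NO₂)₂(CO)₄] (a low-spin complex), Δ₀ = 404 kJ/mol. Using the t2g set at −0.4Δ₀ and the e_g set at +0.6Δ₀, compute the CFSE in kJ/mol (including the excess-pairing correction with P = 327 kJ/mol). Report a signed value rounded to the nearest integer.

-316

Ligand charges: 2×(-1) from NO₂⁻ and 4×(+0) from CO sum to -2; with overall charge +0, Fe is +2.
Group 8 minus oxidation state +2 gives a d⁶ configuration for Fe²⁺.
The d⁶ electrons fill as t2g^6 e_g^0.
Orbital CFSE = 6(-0.4) + 0(0.6) = -2.4Δ₀ = -2.4 × 404 = -970 kJ/mol.
Pairing penalty: 3 pairs vs 1 in the high-spin reference → 2 extra × P = 654 kJ/mol.
Overall CFSE = -970 + 654 = -316 kJ/mol.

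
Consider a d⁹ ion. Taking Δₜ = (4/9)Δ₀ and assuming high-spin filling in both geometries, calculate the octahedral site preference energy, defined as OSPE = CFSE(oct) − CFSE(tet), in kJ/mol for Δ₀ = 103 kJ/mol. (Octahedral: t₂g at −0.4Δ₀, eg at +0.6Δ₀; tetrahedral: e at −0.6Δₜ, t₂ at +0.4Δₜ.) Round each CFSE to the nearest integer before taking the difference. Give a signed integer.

Octahedral (high-spin): t₂g⁶ eg³, CFSE = 6(−0.4) + 3(+0.6) = -0.6Δ₀ = -0.6 × 103 = -62 kJ/mol.
In a tetrahedral site the filling is e⁴ t₂⁵: CFSE(tet) = -0.4Δₜ = -0.4 × (4/9)(103) = -18 kJ/mol.
OSPE = CFSE(oct) − CFSE(tet) = -62 − (-18) = -44 kJ/mol.

-44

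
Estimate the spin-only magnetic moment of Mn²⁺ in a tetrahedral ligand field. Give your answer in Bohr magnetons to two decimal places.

Mn is in group 7, so Mn²⁺ is d⁵ (7 − 2 = 5).
Tetrahedral splitting is small, so the complex is high-spin.
Configuration: e² t₂³ → 5 unpaired electrons.
μ(spin-only) = √[5(5+2)] = √35 ≈ 5.92 Bohr magnetons.

5.92 Bohr magnetons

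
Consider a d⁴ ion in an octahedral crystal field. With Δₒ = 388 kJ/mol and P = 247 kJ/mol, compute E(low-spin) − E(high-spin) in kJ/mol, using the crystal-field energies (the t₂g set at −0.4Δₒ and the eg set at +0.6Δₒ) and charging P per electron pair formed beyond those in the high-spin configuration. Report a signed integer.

High-spin: t₂g³ eg¹, CFSE = -0.6Δₒ = -233 kJ/mol.
Low-spin t₂g⁴ eg⁰ gives -1.6Δₒ = -621 kJ/mol, but forming 1 extra pair costs 1P = 247 kJ/mol, so E(LS) = -621 + 247 = -374 kJ/mol.
The difference is -374 − (-233) = -141 kJ/mol, so low-spin lies lower.

-141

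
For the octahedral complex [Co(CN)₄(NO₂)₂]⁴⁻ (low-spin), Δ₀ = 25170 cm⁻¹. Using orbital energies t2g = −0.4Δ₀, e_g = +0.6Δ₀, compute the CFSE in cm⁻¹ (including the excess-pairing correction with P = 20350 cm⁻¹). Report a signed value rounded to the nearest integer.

Ligand charges: 4×(-1) from CN⁻ and 2×(-1) from NO₂⁻ sum to -6; with overall charge -4, Co is +2.
Group 9 minus oxidation state +2 gives a d⁷ configuration for Co²⁺.
Electron filling gives t2g^6 e_g^1.
Orbital CFSE = 6(-0.4) + 1(0.6) = -1.8Δ₀ = -1.8 × 25170 = -45306 cm⁻¹.
Pairing penalty: 3 pairs vs 2 in the high-spin reference → 1 extra × P = 20350 cm⁻¹.
Overall CFSE = -45306 + 20350 = -24956 cm⁻¹.

-24956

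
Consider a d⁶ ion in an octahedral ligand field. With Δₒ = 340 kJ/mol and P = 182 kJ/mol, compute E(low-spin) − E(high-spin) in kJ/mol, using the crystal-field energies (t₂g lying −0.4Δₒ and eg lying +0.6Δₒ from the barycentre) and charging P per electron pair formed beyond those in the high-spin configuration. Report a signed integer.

-316

High-spin d⁶ fills as t₂g⁴ eg² with CFSE 4(−0.4) + 2(+0.6) = -0.4Δₒ = -136 kJ/mol.
For low-spin the configuration is t₂g⁶ eg⁰: orbital energy -2.4 × 340 = -816 kJ/mol, and 2 additional pairs relative to high-spin add 364 kJ/mol, giving -452 kJ/mol.
Thus E(LS) − E(HS) = -316 kJ/mol.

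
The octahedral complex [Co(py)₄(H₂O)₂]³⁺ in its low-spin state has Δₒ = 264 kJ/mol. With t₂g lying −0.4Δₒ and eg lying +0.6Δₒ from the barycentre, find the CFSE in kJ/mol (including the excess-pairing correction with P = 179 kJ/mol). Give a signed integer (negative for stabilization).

Ligand charges: 4×(+0) from py and 2×(+0) from H₂O sum to +0; with overall charge +3, Co is +3.
Co³⁺: group 9, so d-count = 9 − 3 = 6.
Electron filling gives t₂g⁶ eg⁰.
Orbital CFSE = 6(-0.4) + 0(0.6) = -2.4Δₒ = -2.4 × 264 = -634 kJ/mol.
Relative to high-spin t₂g⁴ eg² (1 paired), the low-spin configuration has 2 additional pairs, contributing +2 × 179 = +358 kJ/mol.
Net CFSE = -634 + 358 = -276 kJ/mol.

-276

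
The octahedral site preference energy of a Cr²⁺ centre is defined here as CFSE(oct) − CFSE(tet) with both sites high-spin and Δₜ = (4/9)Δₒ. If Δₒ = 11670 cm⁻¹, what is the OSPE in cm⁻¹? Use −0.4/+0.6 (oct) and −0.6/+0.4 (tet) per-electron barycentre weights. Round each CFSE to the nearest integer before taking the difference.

Group 6 minus oxidation state +2 gives a d⁴ configuration for Cr²⁺.
Octahedral (high-spin): t2g^3 e_g^1, CFSE = 3(−0.4) + 1(+0.6) = -0.6Δₒ = -0.6 × 11670 = -7002 cm⁻¹.
In a tetrahedral site the filling is e^2 t2^2: CFSE(tet) = -0.4Δₜ = -0.4 × (4/9)(11670) = -2075 cm⁻¹.
OSPE = CFSE(oct) − CFSE(tet) = -7002 − (-2075) = -4927 cm⁻¹.

-4927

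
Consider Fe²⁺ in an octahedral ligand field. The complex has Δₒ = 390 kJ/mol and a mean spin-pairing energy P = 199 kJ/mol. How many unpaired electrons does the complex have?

Fe sits in group 8; removing 2 electrons leaves Fe²⁺ with 8 − 2 = 6 d electrons.
Δₒ > P, so pairing is preferred: the ground state is low-spin.
Filling d⁶ accordingly: t2g^6 e_g^0.
Unpaired electrons: 0.

0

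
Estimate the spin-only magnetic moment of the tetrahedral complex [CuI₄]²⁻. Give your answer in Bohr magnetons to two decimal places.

1.73 Bohr magnetons

Each I⁻ contributes -1; 4 × (-1) = -4. With overall charge -2, Cu is in the +2 oxidation state.
Group 11 minus oxidation state +2 gives a d⁹ configuration for Cu²⁺.
Tetrahedral fields are weak (Δₜ ≈ 4/9 Δₒ), so electrons fill high-spin.
Configuration: e⁴ t₂⁵ → 1 unpaired electron.
μ(spin-only) = √[1(1+2)] = √3 ≈ 1.73 Bohr magnetons.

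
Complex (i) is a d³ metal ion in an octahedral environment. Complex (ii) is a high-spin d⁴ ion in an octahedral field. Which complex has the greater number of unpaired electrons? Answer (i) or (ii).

(i): For octahedral d³ the high- and low-spin configurations coincide; t2g^3 e_g^0 → 3 unpaired.
(ii): t₂g³ eg¹ → 4 unpaired.
So (ii) has more unpaired electrons.

(ii)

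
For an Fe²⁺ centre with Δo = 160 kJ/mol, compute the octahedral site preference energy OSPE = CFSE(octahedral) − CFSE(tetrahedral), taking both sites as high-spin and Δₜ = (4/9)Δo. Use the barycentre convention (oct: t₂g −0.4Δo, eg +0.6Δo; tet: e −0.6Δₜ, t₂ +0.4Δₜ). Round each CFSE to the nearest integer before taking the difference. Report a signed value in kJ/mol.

-21

Fe²⁺: group 8, so d-count = 8 − 2 = 6.
Octahedral (high-spin): t₂g⁴ eg², CFSE = 4(−0.4) + 2(+0.6) = -0.4Δo = -0.4 × 160 = -64 kJ/mol.
In a tetrahedral site the filling is e³ t₂³: CFSE(tet) = -0.6Δₜ = -0.6 × (4/9)(160) = -43 kJ/mol.
Subtracting, OSPE = -64 − (-43) = -21 kJ/mol.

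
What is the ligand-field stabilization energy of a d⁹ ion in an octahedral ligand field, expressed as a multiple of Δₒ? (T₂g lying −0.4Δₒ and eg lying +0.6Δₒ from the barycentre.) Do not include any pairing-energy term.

For octahedral d⁹ the high- and low-spin configurations coincide.
Configuration: t₂g⁶ eg³.
CFSE = 6(-0.4Δₒ) + 3(0.6Δₒ) = -2.4Δₒ + 1.8Δₒ = -0.6Δₒ.

-0.6 Δₒ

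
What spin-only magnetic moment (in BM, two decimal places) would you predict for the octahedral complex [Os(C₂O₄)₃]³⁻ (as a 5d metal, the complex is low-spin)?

Each C₂O₄²⁻ contributes -2; 3 × (-2) = -6. With overall charge -3, Os is in the +3 oxidation state.
Os sits in group 8; removing 3 electrons leaves Os³⁺ with 8 − 3 = 5 d electrons.
Configuration: t2g^5 e_g^0 → 1 unpaired electron.
μ(spin-only) = √[1(1+2)] = √3 ≈ 1.73 BM.

1.73 BM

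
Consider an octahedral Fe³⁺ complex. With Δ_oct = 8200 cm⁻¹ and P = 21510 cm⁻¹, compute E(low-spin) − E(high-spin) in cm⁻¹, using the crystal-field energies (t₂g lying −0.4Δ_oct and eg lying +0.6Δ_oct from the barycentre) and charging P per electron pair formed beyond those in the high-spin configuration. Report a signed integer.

Fe is in group 8, so Fe³⁺ is d⁵ (8 − 3 = 5).
High-spin d⁵ fills as t₂g³ eg² with CFSE 3(−0.4) + 2(+0.6) = 0.0Δ_oct = 0 cm⁻¹.
Low-spin t₂g⁵ eg⁰ gives -2.0Δ_oct = -16400 cm⁻¹, but forming 2 extra pairs costs 2P = 43020 cm⁻¹, so E(LS) = -16400 + 43020 = 26620 cm⁻¹.
The difference is 26620 − (0) = 26620 cm⁻¹, so high-spin lies lower.

26620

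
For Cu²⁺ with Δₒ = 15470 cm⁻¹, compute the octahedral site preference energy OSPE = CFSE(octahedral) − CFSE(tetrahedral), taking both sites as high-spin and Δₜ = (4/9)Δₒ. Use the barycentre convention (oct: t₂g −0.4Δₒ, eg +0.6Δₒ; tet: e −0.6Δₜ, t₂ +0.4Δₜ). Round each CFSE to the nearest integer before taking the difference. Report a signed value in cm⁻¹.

-6532

Group 11 minus oxidation state +2 gives a d⁹ configuration for Cu²⁺.
Octahedral high-spin t₂g⁶ eg³: CFSE = -0.6 × 15470 = -9282 cm⁻¹.
Tetrahedral: e⁴ t₂⁵, CFSE = 4(−0.6) + 5(+0.4) = -0.4Δₜ = -0.4 × (4/9) × 15470 = -2750 cm⁻¹.
OSPE = -9282 − (-2750) = -6532 cm⁻¹.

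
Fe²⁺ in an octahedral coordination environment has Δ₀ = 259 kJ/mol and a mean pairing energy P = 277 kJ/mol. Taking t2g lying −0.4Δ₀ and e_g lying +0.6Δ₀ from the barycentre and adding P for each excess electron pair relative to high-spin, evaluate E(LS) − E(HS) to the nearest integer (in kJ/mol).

36

Group 8 minus oxidation state +2 gives a d⁶ configuration for Fe²⁺.
In the high-spin limit (t2g^4 e_g^2) the orbital term is -0.4Δ₀ = -104 kJ/mol, with no excess pairing.
For low-spin the configuration is t2g^6 e_g^0: orbital energy -2.4 × 259 = -622 kJ/mol, and 2 additional pairs relative to high-spin add 554 kJ/mol, giving -68 kJ/mol.
E(LS) − E(HS) = -68 − (-104) = 36 kJ/mol.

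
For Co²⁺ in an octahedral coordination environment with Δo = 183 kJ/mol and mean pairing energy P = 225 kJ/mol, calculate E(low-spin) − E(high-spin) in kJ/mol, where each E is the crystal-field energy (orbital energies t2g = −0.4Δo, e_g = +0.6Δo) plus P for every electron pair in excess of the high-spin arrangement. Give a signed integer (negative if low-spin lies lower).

Co is in group 9, so Co²⁺ is d⁷ (9 − 2 = 7).
High-spin: t2g^5 e_g^2, CFSE = -0.8Δo = -146 kJ/mol.
Low-spin t2g^6 e_g^1 gives -1.8Δo = -329 kJ/mol, but forming 1 extra pair costs 1P = 225 kJ/mol, so E(LS) = -329 + 225 = -104 kJ/mol.
The difference is -104 − (-146) = 42 kJ/mol, so high-spin lies lower.

42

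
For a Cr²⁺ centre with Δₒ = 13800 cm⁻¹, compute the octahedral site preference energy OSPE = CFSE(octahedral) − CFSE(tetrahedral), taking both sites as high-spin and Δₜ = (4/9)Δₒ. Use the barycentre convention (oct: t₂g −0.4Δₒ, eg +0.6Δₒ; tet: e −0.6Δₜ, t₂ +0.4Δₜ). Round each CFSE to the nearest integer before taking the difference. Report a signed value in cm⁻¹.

-5827

Cr sits in group 6; removing 2 electrons leaves Cr²⁺ with 6 − 2 = 4 d electrons.
Octahedral high-spin t₂g³ eg¹: CFSE = -0.6 × 13800 = -8280 cm⁻¹.
Tetrahedral: e² t₂², CFSE = 2(−0.6) + 2(+0.4) = -0.4Δₜ = -0.4 × (4/9) × 13800 = -2453 cm⁻¹.
OSPE = CFSE(oct) − CFSE(tet) = -8280 − (-2453) = -5827 cm⁻¹.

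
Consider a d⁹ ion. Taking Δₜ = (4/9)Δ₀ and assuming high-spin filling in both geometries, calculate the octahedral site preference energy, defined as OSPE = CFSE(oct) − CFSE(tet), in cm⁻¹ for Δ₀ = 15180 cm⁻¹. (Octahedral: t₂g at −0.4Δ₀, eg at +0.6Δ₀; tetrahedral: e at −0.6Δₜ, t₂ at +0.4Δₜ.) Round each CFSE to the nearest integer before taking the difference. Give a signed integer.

-6409

In an octahedral site d⁹ (HS) is t2g^6 e_g^3, giving CFSE(oct) = -0.6Δ₀ = -9108 cm⁻¹.
In a tetrahedral site the filling is e^4 t2^5: CFSE(tet) = -0.4Δₜ = -0.4 × (4/9)(15180) = -2699 cm⁻¹.
OSPE = CFSE(oct) − CFSE(tet) = -9108 − (-2699) = -6409 cm⁻¹.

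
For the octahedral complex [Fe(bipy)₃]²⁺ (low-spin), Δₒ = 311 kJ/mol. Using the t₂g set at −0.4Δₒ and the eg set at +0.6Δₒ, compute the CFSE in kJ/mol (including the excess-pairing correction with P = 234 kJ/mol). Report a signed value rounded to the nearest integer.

bipy is neutral, so the +2 overall charge sits on Fe: oxidation state +2.
Fe is in group 8, so Fe²⁺ is d⁶ (8 − 2 = 6).
Configuration: t₂g⁶ eg⁰.
The orbital stabilization is -2.4Δₒ = -2.4 × 311 = -746 kJ/mol.
High-spin d⁶ would be t₂g⁴ eg² with 1 pair; low-spin has 3, so 2 excess pairs cost +2P = +468 kJ/mol.
Net CFSE = -746 + 468 = -278 kJ/mol.

-278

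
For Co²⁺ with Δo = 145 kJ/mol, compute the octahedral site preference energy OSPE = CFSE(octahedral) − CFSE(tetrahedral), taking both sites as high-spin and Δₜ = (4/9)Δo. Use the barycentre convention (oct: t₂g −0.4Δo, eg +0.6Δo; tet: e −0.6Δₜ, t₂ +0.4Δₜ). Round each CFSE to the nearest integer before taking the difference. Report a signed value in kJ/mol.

-39

Group 9 minus oxidation state +2 gives a d⁷ configuration for Co²⁺.
In an octahedral site d⁷ (HS) is t2g^5 e_g^2, giving CFSE(oct) = -0.8Δo = -116 kJ/mol.
In a tetrahedral site the filling is e^4 t2^3: CFSE(tet) = -1.2Δₜ = -1.2 × (4/9)(145) = -77 kJ/mol.
OSPE = CFSE(oct) − CFSE(tet) = -116 − (-77) = -39 kJ/mol.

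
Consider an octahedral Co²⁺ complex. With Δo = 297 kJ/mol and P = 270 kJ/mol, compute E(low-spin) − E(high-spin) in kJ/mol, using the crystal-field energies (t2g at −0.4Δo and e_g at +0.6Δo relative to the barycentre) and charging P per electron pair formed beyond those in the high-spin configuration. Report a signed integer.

Co²⁺: group 9, so d-count = 9 − 2 = 7.
High-spin d⁷ fills as t2g^5 e_g^2 with CFSE 5(−0.4) + 2(+0.6) = -0.8Δo = -238 kJ/mol.
For low-spin the configuration is t2g^6 e_g^1: orbital energy -1.8 × 297 = -535 kJ/mol, and 1 additional pair relative to high-spin adds 270 kJ/mol, giving -265 kJ/mol.
E(LS) − E(HS) = -265 − (-238) = -27 kJ/mol.

-27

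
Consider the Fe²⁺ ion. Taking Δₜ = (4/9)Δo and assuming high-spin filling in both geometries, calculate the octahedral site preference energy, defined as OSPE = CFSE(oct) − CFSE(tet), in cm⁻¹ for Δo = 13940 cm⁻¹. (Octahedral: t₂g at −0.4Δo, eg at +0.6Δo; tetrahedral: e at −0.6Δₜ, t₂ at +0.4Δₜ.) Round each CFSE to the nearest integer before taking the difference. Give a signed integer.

-1859

Fe sits in group 8; removing 2 electrons leaves Fe²⁺ with 8 − 2 = 6 d electrons.
In an octahedral site d⁶ (HS) is t2g^4 e_g^2, giving CFSE(oct) = -0.4Δo = -5576 cm⁻¹.
Tetrahedral: e^3 t2^3, CFSE = 3(−0.6) + 3(+0.4) = -0.6Δₜ = -0.6 × (4/9) × 13940 = -3717 cm⁻¹.
Subtracting, OSPE = -5576 − (-3717) = -1859 cm⁻¹.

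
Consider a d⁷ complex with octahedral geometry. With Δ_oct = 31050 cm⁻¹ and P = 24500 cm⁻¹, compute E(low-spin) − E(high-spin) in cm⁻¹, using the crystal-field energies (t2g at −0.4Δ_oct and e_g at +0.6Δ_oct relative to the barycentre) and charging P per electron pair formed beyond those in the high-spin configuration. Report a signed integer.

High-spin: t2g^5 e_g^2, CFSE = -0.8Δ_oct = -24840 cm⁻¹.
Low-spin t2g^6 e_g^1 gives -1.8Δ_oct = -55890 cm⁻¹, but forming 1 extra pair costs 1P = 24500 cm⁻¹, so E(LS) = -55890 + 24500 = -31390 cm⁻¹.
E(LS) − E(HS) = -31390 − (-24840) = -6550 cm⁻¹.

-6550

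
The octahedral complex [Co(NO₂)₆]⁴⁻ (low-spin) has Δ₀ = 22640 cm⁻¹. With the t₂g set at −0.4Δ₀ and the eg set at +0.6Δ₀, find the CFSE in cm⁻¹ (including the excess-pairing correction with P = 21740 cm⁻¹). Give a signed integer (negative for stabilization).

-19012

Each NO₂⁻ contributes -1; 6 × (-1) = -6. With overall charge -4, Co is in the +2 oxidation state.
Group 9 minus oxidation state +2 gives a d⁷ configuration for Co²⁺.
Configuration: t₂g⁶ eg¹.
The orbital stabilization is -1.8Δ₀ = -1.8 × 22640 = -40752 cm⁻¹.
High-spin d⁷ would be t₂g⁵ eg² with 2 pairs; low-spin has 3, so 1 excess pair costs +1P = +21740 cm⁻¹.
Combining: -40752 + 21740 = -19012 cm⁻¹.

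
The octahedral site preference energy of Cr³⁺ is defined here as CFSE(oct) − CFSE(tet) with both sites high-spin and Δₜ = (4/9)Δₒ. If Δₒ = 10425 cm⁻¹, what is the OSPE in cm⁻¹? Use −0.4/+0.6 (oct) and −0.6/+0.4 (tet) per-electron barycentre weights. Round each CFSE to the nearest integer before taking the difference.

-8803

Cr sits in group 6; removing 3 electrons leaves Cr³⁺ with 6 − 3 = 3 d electrons.
In an octahedral site d³ (HS) is t₂g³ eg⁰, giving CFSE(oct) = -1.2Δₒ = -12510 cm⁻¹.
In a tetrahedral site the filling is e² t₂¹: CFSE(tet) = -0.8Δₜ = -0.8 × (4/9)(10425) = -3707 cm⁻¹.
Subtracting, OSPE = -12510 − (-3707) = -8803 cm⁻¹.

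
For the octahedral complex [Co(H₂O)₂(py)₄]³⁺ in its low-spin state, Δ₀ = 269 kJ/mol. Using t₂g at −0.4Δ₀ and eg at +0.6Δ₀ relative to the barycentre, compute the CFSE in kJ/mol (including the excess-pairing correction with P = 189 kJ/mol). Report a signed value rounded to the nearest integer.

-268

Ligand charges: 2×(+0) from H₂O and 4×(+0) from py sum to +0; with overall charge +3, Co is +3.
Co³⁺: group 9, so d-count = 9 − 3 = 6.
The d⁶ electrons fill as t₂g⁶ eg⁰.
The orbital stabilization is -2.4Δ₀ = -2.4 × 269 = -646 kJ/mol.
Relative to high-spin t₂g⁴ eg² (1 paired), the low-spin configuration has 2 additional pairs, contributing +2 × 189 = +378 kJ/mol.
Overall CFSE = -646 + 378 = -268 kJ/mol.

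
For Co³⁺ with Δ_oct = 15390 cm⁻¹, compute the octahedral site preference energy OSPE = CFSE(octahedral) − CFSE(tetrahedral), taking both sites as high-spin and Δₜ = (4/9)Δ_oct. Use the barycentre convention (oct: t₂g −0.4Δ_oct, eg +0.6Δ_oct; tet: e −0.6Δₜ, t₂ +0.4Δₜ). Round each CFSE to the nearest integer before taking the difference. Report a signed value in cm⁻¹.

Co sits in group 9; removing 3 electrons leaves Co³⁺ with 9 − 3 = 6 d electrons.
In an octahedral site d⁶ (HS) is t2g^4 e_g^2, giving CFSE(oct) = -0.4Δ_oct = -6156 cm⁻¹.
In a tetrahedral site the filling is e^3 t2^3: CFSE(tet) = -0.6Δₜ = -0.6 × (4/9)(15390) = -4104 cm⁻¹.
Subtracting, OSPE = -6156 − (-4104) = -2052 cm⁻¹.

-2052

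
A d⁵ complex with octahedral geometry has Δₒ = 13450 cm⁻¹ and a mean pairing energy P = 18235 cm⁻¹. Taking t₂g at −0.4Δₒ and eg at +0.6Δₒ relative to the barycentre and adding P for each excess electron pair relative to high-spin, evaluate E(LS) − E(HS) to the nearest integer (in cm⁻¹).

9570

High-spin d⁵ fills as t₂g³ eg² with CFSE 3(−0.4) + 2(+0.6) = 0.0Δₒ = 0 cm⁻¹.
Low-spin t₂g⁵ eg⁰ gives -2.0Δₒ = -26900 cm⁻¹, but forming 2 extra pairs costs 2P = 36470 cm⁻¹, so E(LS) = -26900 + 36470 = 9570 cm⁻¹.
Thus E(LS) − E(HS) = 9570 cm⁻¹.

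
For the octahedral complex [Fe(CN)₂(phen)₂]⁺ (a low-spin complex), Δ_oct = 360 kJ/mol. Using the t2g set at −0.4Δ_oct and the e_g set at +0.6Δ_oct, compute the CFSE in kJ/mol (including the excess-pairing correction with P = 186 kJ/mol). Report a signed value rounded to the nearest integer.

-348

Ligand charges: 2×(-1) from CN⁻ and 2×(+0) from phen sum to -2; with overall charge +1, Fe is +3.
Group 8 minus oxidation state +3 gives a d⁵ configuration for Fe³⁺.
Electron filling gives t2g^5 e_g^0.
Orbital CFSE = 5(-0.4) + 0(0.6) = -2.0Δ_oct = -2.0 × 360 = -720 kJ/mol.
Pairing penalty: 2 pairs vs 0 in the high-spin reference → 2 extra × P = 372 kJ/mol.
Net CFSE = -720 + 372 = -348 kJ/mol.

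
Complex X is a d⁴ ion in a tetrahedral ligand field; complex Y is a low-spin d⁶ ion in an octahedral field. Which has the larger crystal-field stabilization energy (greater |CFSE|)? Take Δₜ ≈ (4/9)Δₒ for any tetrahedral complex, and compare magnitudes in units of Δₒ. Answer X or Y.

X: Tetrahedral splitting is small, so the complex is high-spin; e^2 t2^2, CFSE = -0.4Δₜ ≈ -0.18Δₒ.
Y: t₂g⁶ eg⁰, CFSE = -2.4Δₒ.
So Y has the larger |CFSE|.

Y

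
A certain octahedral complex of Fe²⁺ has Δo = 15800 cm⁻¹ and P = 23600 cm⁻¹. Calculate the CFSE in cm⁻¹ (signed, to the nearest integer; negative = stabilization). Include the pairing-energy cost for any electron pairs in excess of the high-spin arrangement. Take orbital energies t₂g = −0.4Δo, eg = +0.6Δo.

-6320

Fe sits in group 8; removing 2 electrons leaves Fe²⁺ with 8 − 2 = 6 d electrons.
Here Δo < P (15800 < 23600), so the high-spin state is favoured.
That gives t₂g⁴ eg².
Orbital CFSE = -0.4Δo = -0.4 × 15800 = -6320 cm⁻¹.
High-spin has no excess pairs, so no pairing correction applies.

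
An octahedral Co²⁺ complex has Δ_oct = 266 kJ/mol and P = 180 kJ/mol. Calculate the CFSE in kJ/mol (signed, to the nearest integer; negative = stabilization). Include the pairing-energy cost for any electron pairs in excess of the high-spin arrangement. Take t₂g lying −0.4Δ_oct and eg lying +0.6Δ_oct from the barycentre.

-299

Co is in group 9, so Co²⁺ is d⁷ (9 − 2 = 7).
Here Δ_oct > P (266 > 180), so the low-spin state is favoured.
Filling d⁷ accordingly: t₂g⁶ eg¹.
Orbital CFSE = -1.8Δ_oct = -1.8 × 266 = -479 kJ/mol.
Excess pairs vs high-spin: 3 − 2 = 1; pairing cost = +180 kJ/mol.
Net CFSE = -479 + 180 = -299 kJ/mol.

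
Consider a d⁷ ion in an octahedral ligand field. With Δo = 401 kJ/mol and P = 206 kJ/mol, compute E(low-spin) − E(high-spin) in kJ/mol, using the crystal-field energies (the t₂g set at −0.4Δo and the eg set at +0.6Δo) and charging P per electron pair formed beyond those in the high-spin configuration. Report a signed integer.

-195

High-spin d⁷ fills as t₂g⁵ eg² with CFSE 5(−0.4) + 2(+0.6) = -0.8Δo = -321 kJ/mol.
Low-spin: t₂g⁶ eg¹, orbital CFSE = -1.8Δo = -722 kJ/mol; plus 1 excess pair × P = +206 kJ/mol; total -516 kJ/mol.
Thus E(LS) − E(HS) = -195 kJ/mol.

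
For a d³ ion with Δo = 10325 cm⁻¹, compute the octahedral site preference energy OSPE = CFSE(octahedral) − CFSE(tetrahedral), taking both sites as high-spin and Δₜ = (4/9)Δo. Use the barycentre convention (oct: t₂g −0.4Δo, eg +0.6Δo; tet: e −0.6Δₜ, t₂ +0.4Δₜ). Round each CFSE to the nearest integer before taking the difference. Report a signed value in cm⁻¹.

-8719

Octahedral (high-spin): t₂g³ eg⁰, CFSE = 3(−0.4) + 0(+0.6) = -1.2Δo = -1.2 × 10325 = -12390 cm⁻¹.
Tetrahedral e² t₂¹ gives -0.8Δₜ = -0.8 × (4/9) × 10325 = -3671 cm⁻¹.
Subtracting, OSPE = -12390 − (-3671) = -8719 cm⁻¹.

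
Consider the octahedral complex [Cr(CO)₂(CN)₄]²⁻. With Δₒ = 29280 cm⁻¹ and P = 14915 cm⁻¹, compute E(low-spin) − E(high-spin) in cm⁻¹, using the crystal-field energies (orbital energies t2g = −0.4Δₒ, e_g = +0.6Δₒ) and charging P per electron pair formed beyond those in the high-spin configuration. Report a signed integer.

Ligand charges: 2×(+0) from CO and 4×(-1) from CN⁻ sum to -4; with overall charge -2, Cr is +2.
Group 6 minus oxidation state +2 gives a d⁴ configuration for Cr²⁺.
High-spin d⁴ fills as t2g^3 e_g^1 with CFSE 3(−0.4) + 1(+0.6) = -0.6Δₒ = -17568 cm⁻¹.
For low-spin the configuration is t2g^4 e_g^0: orbital energy -1.6 × 29280 = -46848 cm⁻¹, and 1 additional pair relative to high-spin adds 14915 cm⁻¹, giving -31933 cm⁻¹.
The difference is -31933 − (-17568) = -14365 cm⁻¹, so low-spin lies lower.

-14365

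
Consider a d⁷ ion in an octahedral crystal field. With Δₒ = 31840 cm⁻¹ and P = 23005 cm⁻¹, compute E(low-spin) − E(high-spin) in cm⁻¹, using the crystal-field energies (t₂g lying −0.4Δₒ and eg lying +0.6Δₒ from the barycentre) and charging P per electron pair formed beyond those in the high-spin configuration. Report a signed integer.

-8835

In the high-spin limit (t₂g⁵ eg²) the orbital term is -0.8Δₒ = -25472 cm⁻¹, with no excess pairing.
For low-spin the configuration is t₂g⁶ eg¹: orbital energy -1.8 × 31840 = -57312 cm⁻¹, and 1 additional pair relative to high-spin adds 23005 cm⁻¹, giving -34307 cm⁻¹.
Thus E(LS) − E(HS) = -8835 cm⁻¹.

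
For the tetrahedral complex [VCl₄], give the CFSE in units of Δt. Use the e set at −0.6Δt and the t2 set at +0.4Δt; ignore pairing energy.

-0.6 Δt

Each Cl⁻ contributes -1; 4 × (-1) = -4. With overall charge +0, V is in the +4 oxidation state.
V sits in group 5; removing 4 electrons leaves V⁴⁺ with 5 − 4 = 1 d electrons.
With tetrahedral geometry the complex is necessarily high-spin.
Configuration: e^1 t2^0.
CFSE = 1(-0.6Δt) + 0(0.4Δt) = -0.6Δt + 0.0Δt = -0.6Δt.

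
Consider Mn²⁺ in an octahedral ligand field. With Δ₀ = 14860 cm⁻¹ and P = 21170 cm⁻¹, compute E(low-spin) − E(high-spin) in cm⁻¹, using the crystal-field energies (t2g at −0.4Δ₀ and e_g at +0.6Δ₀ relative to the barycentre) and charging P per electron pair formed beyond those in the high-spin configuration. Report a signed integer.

Mn is in group 7, so Mn²⁺ is d⁵ (7 − 2 = 5).
In the high-spin limit (t2g^3 e_g^2) the orbital term is 0.0Δ₀ = 0 cm⁻¹, with no excess pairing.
For low-spin the configuration is t2g^5 e_g^0: orbital energy -2.0 × 14860 = -29720 cm⁻¹, and 2 additional pairs relative to high-spin add 42340 cm⁻¹, giving 12620 cm⁻¹.
The difference is 12620 − (0) = 12620 cm⁻¹, so high-spin lies lower.

12620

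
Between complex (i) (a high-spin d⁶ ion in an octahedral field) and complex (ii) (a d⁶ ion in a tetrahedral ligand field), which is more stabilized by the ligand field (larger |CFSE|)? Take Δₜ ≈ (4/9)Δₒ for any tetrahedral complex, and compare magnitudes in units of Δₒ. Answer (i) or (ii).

(i)

(i): t₂g⁴ eg², CFSE = -0.4Δₒ.
(ii): Tetrahedral fields are weak (Δₜ ≈ 4/9 Δₒ), so electrons fill high-spin; e³ t₂³, CFSE = -0.6Δₜ ≈ -0.27Δₒ.
So (i) has the larger |CFSE|.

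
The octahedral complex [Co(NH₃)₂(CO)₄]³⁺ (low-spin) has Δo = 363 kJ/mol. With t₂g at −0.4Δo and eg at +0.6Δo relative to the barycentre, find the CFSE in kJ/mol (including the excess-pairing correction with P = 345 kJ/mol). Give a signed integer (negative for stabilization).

Ligand charges: 2×(+0) from NH₃ and 4×(+0) from CO sum to +0; with overall charge +3, Co is +3.
Co³⁺: group 9, so d-count = 9 − 3 = 6.
Configuration: t₂g⁶ eg⁰.
CFSE(orbital) = 6×(-0.4Δo) + 0×(0.6Δo) = -2.4Δo; with Δo = 363 kJ/mol that is -871 kJ/mol.
High-spin d⁶ would be t₂g⁴ eg² with 1 pair; low-spin has 3, so 2 excess pairs cost +2P = +690 kJ/mol.
Net CFSE = -871 + 690 = -181 kJ/mol.

-181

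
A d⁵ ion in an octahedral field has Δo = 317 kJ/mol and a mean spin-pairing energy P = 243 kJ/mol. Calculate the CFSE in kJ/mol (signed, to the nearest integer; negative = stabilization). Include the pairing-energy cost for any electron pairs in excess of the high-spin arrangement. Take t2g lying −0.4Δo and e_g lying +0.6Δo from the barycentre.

Since Δo = 317 kJ/mol > P = 243 kJ/mol, the complex adopts the low-spin configuration.
Configuration: t2g^5 e_g^0.
Orbital CFSE = -2.0Δo = -2.0 × 317 = -634 kJ/mol.
Excess pairs vs high-spin: 2 − 0 = 2; pairing cost = +486 kJ/mol.
Net CFSE = -634 + 486 = -148 kJ/mol.

-148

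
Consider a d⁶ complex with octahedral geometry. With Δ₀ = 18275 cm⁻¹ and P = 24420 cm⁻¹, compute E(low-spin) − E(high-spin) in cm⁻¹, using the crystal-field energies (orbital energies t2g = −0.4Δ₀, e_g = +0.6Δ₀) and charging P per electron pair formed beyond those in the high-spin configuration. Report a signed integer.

12290

In the high-spin limit (t2g^4 e_g^2) the orbital term is -0.4Δ₀ = -7310 cm⁻¹, with no excess pairing.
For low-spin the configuration is t2g^6 e_g^0: orbital energy -2.4 × 18275 = -43860 cm⁻¹, and 2 additional pairs relative to high-spin add 48840 cm⁻¹, giving 4980 cm⁻¹.
E(LS) − E(HS) = 4980 − (-7310) = 12290 cm⁻¹.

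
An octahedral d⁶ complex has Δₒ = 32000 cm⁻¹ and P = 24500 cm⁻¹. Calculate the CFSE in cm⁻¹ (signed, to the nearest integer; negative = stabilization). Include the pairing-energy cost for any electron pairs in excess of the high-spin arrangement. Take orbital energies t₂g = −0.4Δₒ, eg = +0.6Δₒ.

Δₒ > P, so pairing is preferred: the ground state is low-spin.
That gives t₂g⁶ eg⁰.
Orbital CFSE = -2.4Δₒ = -2.4 × 32000 = -76800 cm⁻¹.
Excess pairs vs high-spin: 3 − 1 = 2; pairing cost = +49000 cm⁻¹.
Net CFSE = -76800 + 49000 = -27800 cm⁻¹.

-27800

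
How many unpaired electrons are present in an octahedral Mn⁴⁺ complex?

Mn is in group 7, so Mn⁴⁺ is d³ (7 − 4 = 3).
Configuration: t₂g³ eg⁰, giving 3 unpaired electrons.

3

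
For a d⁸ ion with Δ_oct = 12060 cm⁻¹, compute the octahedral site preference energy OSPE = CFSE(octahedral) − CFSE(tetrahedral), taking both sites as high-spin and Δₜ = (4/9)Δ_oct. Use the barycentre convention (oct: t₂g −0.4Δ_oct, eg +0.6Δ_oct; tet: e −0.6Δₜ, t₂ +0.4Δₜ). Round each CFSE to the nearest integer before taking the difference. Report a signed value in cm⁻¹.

Octahedral (high-spin): t2g^6 e_g^2, CFSE = 6(−0.4) + 2(+0.6) = -1.2Δ_oct = -1.2 × 12060 = -14472 cm⁻¹.
Tetrahedral e^4 t2^4 gives -0.8Δₜ = -0.8 × (4/9) × 12060 = -4288 cm⁻¹.
OSPE = -14472 − (-4288) = -10184 cm⁻¹.

-10184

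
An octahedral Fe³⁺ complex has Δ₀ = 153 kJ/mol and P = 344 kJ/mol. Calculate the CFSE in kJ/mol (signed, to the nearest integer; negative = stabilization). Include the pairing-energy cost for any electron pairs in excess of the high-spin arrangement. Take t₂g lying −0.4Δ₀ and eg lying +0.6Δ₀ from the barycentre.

Group 8 minus oxidation state +3 gives a d⁵ configuration for Fe³⁺.
Here Δ₀ < P (153 < 344), so the high-spin state is favoured.
Filling d⁵ accordingly: t₂g³ eg².
Orbital CFSE = 0.0Δ₀ = 0.0 × 153 = 0 kJ/mol.
High-spin has no excess pairs, so no pairing correction applies.

0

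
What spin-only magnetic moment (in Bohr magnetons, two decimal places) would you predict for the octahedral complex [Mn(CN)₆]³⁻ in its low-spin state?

2.83 Bohr magnetons

Each CN⁻ contributes -1; 6 × (-1) = -6. With overall charge -3, Mn is in the +3 oxidation state.
Group 7 minus oxidation state +3 gives a d⁴ configuration for Mn³⁺.
Configuration: t₂g⁴ eg⁰ → 2 unpaired electrons.
μ(spin-only) = √[2(2+2)] = √8 ≈ 2.83 Bohr magnetons.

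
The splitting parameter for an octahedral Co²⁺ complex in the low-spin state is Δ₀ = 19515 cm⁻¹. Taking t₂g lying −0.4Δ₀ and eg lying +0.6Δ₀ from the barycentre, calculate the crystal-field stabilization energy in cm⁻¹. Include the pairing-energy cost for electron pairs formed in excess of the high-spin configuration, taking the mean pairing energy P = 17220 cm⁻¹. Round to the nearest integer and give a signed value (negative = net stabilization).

-17907

Co is in group 9, so Co²⁺ is d⁷ (9 − 2 = 7).
Configuration: t₂g⁶ eg¹.
The orbital stabilization is -1.8Δ₀ = -1.8 × 19515 = -35127 cm⁻¹.
High-spin d⁷ would be t₂g⁵ eg² with 2 pairs; low-spin has 3, so 1 excess pair costs +1P = +17220 cm⁻¹.
Overall CFSE = -35127 + 17220 = -17907 cm⁻¹.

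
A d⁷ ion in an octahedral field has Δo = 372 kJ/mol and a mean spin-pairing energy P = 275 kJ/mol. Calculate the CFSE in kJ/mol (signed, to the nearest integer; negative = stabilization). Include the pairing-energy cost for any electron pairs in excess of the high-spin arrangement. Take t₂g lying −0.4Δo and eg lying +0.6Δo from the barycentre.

Since Δo = 372 kJ/mol > P = 275 kJ/mol, the complex adopts the low-spin configuration.
That gives t₂g⁶ eg¹.
Orbital CFSE = -1.8Δo = -1.8 × 372 = -670 kJ/mol.
Excess pairs vs high-spin: 3 − 2 = 1; pairing cost = +275 kJ/mol.
Net CFSE = -670 + 275 = -395 kJ/mol.

-395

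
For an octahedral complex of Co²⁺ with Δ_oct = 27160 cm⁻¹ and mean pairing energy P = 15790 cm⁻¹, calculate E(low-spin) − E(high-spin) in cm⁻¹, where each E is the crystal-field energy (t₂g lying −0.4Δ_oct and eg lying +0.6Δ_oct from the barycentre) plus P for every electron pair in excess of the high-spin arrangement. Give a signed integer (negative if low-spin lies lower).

Co sits in group 9; removing 2 electrons leaves Co²⁺ with 9 − 2 = 7 d electrons.
In the high-spin limit (t₂g⁵ eg²) the orbital term is -0.8Δ_oct = -21728 cm⁻¹, with no excess pairing.
For low-spin the configuration is t₂g⁶ eg¹: orbital energy -1.8 × 27160 = -48888 cm⁻¹, and 1 additional pair relative to high-spin adds 15790 cm⁻¹, giving -33098 cm⁻¹.
E(LS) − E(HS) = -33098 − (-21728) = -11370 cm⁻¹.

-11370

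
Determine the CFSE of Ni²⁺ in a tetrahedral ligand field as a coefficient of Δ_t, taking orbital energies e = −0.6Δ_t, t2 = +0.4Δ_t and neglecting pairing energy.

-0.8 Δ_t

Group 10 minus oxidation state +2 gives a d⁸ configuration for Ni²⁺.
Tetrahedral fields are weak (Δₜ ≈ 4/9 Δₒ), so electrons fill high-spin.
Configuration: e^4 t2^4.
CFSE = 4(-0.6Δ_t) + 4(0.4Δ_t) = -2.4Δ_t + 1.6Δ_t = -0.8Δ_t.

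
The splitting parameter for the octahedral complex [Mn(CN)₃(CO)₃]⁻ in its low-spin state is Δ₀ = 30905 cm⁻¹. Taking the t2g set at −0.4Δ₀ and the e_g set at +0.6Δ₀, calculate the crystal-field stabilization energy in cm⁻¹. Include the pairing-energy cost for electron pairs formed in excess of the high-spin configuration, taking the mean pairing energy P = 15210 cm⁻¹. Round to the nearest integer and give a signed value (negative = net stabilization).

Ligand charges: 3×(-1) from CN⁻ and 3×(+0) from CO sum to -3; with overall charge -1, Mn is +2.
Mn sits in group 7; removing 2 electrons leaves Mn²⁺ with 7 − 2 = 5 d electrons.
The d⁵ electrons fill as t2g^5 e_g^0.
CFSE(orbital) = 5×(-0.4Δ₀) + 0×(0.6Δ₀) = -2.0Δ₀; with Δ₀ = 30905 cm⁻¹ that is -61810 cm⁻¹.
High-spin d⁵ would be t2g^3 e_g^2 with 0 pairs; low-spin has 2, so 2 excess pairs cost +2P = +30420 cm⁻¹.
Net CFSE = -61810 + 30420 = -31390 cm⁻¹.

-31390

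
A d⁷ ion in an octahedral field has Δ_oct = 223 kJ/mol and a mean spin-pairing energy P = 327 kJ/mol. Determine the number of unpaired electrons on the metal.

Here Δ_oct < P (223 < 327), so the high-spin state is favoured.
That gives t₂g⁵ eg².
Unpaired electrons: 3.

3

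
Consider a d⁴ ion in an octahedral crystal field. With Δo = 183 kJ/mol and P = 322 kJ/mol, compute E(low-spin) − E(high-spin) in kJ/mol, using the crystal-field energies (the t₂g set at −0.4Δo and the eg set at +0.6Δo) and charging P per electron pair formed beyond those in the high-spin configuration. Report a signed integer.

139

High-spin: t₂g³ eg¹, CFSE = -0.6Δo = -110 kJ/mol.
For low-spin the configuration is t₂g⁴ eg⁰: orbital energy -1.6 × 183 = -293 kJ/mol, and 1 additional pair relative to high-spin adds 322 kJ/mol, giving 29 kJ/mol.
Thus E(LS) − E(HS) = 139 kJ/mol.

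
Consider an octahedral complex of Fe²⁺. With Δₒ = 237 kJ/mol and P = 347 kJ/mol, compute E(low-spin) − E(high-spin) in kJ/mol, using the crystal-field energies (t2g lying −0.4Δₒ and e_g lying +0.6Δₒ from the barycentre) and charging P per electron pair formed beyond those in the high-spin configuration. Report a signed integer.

220

Group 8 minus oxidation state +2 gives a d⁶ configuration for Fe²⁺.
High-spin: t2g^4 e_g^2, CFSE = -0.4Δₒ = -95 kJ/mol.
Low-spin t2g^6 e_g^0 gives -2.4Δₒ = -569 kJ/mol, but forming 2 extra pairs costs 2P = 694 kJ/mol, so E(LS) = -569 + 694 = 125 kJ/mol.
E(LS) − E(HS) = 125 − (-95) = 220 kJ/mol.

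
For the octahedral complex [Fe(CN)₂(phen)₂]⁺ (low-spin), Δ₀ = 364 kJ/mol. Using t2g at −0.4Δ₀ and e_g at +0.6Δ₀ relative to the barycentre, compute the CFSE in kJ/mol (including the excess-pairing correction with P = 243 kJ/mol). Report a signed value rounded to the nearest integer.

Ligand charges: 2×(-1) from CN⁻ and 2×(+0) from phen sum to -2; with overall charge +1, Fe is +3.
Group 8 minus oxidation state +3 gives a d⁵ configuration for Fe³⁺.
Electron filling gives t2g^5 e_g^0.
CFSE(orbital) = 5×(-0.4Δ₀) + 0×(0.6Δ₀) = -2.0Δ₀; with Δ₀ = 364 kJ/mol that is -728 kJ/mol.
High-spin d⁵ would be t2g^3 e_g^2 with 0 pairs; low-spin has 2, so 2 excess pairs cost +2P = +486 kJ/mol.
Net CFSE = -728 + 486 = -242 kJ/mol.

-242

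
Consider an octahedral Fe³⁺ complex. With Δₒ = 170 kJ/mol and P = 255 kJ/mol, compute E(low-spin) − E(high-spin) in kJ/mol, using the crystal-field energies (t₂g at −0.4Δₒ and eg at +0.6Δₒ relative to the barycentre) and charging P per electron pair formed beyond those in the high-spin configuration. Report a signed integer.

Group 8 minus oxidation state +3 gives a d⁵ configuration for Fe³⁺.
In the high-spin limit (t₂g³ eg²) the orbital term is 0.0Δₒ = 0 kJ/mol, with no excess pairing.
For low-spin the configuration is t₂g⁵ eg⁰: orbital energy -2.0 × 170 = -340 kJ/mol, and 2 additional pairs relative to high-spin add 510 kJ/mol, giving 170 kJ/mol.
E(LS) − E(HS) = 170 − (0) = 170 kJ/mol.

170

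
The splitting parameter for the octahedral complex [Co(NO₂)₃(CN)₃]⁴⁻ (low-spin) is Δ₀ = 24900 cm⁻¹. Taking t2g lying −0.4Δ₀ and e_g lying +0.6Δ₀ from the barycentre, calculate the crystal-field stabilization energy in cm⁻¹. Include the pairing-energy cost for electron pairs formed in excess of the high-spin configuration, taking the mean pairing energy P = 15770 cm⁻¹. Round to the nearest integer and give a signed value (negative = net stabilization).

Ligand charges: 3×(-1) from NO₂⁻ and 3×(-1) from CN⁻ sum to -6; with overall charge -4, Co is +2.
Group 9 minus oxidation state +2 gives a d⁷ configuration for Co²⁺.
The d⁷ electrons fill as t2g^6 e_g^1.
Orbital CFSE = 6(-0.4) + 1(0.6) = -1.8Δ₀ = -1.8 × 24900 = -44820 cm⁻¹.
Relative to high-spin t2g^5 e_g^2 (2 paired), the low-spin configuration has 1 additional pair, contributing +1 × 15770 = +15770 cm⁻¹.
Combining: -44820 + 15770 = -29050 cm⁻¹.

-29050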